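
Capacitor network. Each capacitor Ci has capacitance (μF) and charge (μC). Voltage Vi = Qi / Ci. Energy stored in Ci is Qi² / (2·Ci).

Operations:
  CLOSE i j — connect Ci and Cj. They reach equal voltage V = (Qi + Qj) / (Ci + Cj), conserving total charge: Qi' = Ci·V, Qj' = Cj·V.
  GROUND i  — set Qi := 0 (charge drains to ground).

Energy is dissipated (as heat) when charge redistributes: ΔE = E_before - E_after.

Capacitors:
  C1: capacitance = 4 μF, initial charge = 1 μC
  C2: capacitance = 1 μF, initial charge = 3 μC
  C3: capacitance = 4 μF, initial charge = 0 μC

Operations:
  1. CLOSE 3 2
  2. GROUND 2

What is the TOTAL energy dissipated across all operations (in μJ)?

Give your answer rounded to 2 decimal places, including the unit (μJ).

Answer: 3.78 μJ

Derivation:
Initial: C1(4μF, Q=1μC, V=0.25V), C2(1μF, Q=3μC, V=3.00V), C3(4μF, Q=0μC, V=0.00V)
Op 1: CLOSE 3-2: Q_total=3.00, C_total=5.00, V=0.60; Q3=2.40, Q2=0.60; dissipated=3.600
Op 2: GROUND 2: Q2=0; energy lost=0.180
Total dissipated: 3.780 μJ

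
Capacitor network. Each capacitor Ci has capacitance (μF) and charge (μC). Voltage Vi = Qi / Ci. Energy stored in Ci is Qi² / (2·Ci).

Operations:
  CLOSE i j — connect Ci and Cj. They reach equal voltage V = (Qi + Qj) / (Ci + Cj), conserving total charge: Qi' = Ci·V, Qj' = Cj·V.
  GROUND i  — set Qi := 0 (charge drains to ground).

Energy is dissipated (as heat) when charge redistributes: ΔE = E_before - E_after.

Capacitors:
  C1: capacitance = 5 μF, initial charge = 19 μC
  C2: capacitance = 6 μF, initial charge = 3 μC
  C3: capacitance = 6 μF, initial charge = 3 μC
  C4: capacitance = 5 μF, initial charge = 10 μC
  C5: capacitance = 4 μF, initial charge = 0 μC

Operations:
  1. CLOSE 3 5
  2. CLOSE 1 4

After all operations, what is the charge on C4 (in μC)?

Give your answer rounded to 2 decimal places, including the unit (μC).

Initial: C1(5μF, Q=19μC, V=3.80V), C2(6μF, Q=3μC, V=0.50V), C3(6μF, Q=3μC, V=0.50V), C4(5μF, Q=10μC, V=2.00V), C5(4μF, Q=0μC, V=0.00V)
Op 1: CLOSE 3-5: Q_total=3.00, C_total=10.00, V=0.30; Q3=1.80, Q5=1.20; dissipated=0.300
Op 2: CLOSE 1-4: Q_total=29.00, C_total=10.00, V=2.90; Q1=14.50, Q4=14.50; dissipated=4.050
Final charges: Q1=14.50, Q2=3.00, Q3=1.80, Q4=14.50, Q5=1.20

Answer: 14.50 μC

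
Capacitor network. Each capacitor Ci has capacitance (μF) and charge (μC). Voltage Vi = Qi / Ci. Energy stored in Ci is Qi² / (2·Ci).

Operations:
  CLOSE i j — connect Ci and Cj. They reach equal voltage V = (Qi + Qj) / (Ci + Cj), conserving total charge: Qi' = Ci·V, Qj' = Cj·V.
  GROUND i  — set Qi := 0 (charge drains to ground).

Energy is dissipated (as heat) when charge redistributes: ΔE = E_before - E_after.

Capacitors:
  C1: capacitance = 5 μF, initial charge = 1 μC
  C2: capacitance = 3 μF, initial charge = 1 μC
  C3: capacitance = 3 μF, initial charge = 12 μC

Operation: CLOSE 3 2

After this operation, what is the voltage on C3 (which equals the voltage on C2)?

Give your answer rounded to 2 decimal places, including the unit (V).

Answer: 2.17 V

Derivation:
Initial: C1(5μF, Q=1μC, V=0.20V), C2(3μF, Q=1μC, V=0.33V), C3(3μF, Q=12μC, V=4.00V)
Op 1: CLOSE 3-2: Q_total=13.00, C_total=6.00, V=2.17; Q3=6.50, Q2=6.50; dissipated=10.083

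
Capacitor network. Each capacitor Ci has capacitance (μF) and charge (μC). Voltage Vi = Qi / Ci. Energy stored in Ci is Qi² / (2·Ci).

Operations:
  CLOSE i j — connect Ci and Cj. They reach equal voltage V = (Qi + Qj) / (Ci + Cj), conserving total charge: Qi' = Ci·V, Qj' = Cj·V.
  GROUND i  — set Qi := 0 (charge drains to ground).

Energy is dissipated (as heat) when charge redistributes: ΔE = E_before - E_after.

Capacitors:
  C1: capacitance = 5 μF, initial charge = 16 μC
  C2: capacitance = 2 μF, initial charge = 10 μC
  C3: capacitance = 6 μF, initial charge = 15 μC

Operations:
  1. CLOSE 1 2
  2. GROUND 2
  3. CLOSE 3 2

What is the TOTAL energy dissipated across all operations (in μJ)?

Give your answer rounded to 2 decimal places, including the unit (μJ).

Answer: 20.80 μJ

Derivation:
Initial: C1(5μF, Q=16μC, V=3.20V), C2(2μF, Q=10μC, V=5.00V), C3(6μF, Q=15μC, V=2.50V)
Op 1: CLOSE 1-2: Q_total=26.00, C_total=7.00, V=3.71; Q1=18.57, Q2=7.43; dissipated=2.314
Op 2: GROUND 2: Q2=0; energy lost=13.796
Op 3: CLOSE 3-2: Q_total=15.00, C_total=8.00, V=1.88; Q3=11.25, Q2=3.75; dissipated=4.688
Total dissipated: 20.798 μJ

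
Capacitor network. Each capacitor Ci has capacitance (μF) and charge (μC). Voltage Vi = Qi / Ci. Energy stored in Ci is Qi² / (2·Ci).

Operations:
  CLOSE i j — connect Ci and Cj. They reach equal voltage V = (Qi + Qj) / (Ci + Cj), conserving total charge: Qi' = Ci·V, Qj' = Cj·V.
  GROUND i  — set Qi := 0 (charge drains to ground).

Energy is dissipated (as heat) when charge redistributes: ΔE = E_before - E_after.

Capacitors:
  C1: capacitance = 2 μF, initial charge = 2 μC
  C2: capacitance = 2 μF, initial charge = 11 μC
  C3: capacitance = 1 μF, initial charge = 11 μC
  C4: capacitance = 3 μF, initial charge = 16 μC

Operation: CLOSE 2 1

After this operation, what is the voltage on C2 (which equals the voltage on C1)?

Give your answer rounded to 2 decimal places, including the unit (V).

Answer: 3.25 V

Derivation:
Initial: C1(2μF, Q=2μC, V=1.00V), C2(2μF, Q=11μC, V=5.50V), C3(1μF, Q=11μC, V=11.00V), C4(3μF, Q=16μC, V=5.33V)
Op 1: CLOSE 2-1: Q_total=13.00, C_total=4.00, V=3.25; Q2=6.50, Q1=6.50; dissipated=10.125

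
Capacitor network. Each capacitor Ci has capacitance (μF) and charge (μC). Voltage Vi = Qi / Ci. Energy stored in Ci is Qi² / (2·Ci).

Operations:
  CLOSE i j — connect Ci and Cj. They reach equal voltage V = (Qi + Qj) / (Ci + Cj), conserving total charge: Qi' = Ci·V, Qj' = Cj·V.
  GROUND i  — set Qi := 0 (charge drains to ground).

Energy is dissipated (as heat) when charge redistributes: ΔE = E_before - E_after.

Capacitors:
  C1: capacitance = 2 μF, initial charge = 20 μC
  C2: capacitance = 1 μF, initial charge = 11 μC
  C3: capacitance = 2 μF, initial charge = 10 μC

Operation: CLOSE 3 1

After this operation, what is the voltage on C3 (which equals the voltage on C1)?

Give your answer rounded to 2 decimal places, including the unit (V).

Initial: C1(2μF, Q=20μC, V=10.00V), C2(1μF, Q=11μC, V=11.00V), C3(2μF, Q=10μC, V=5.00V)
Op 1: CLOSE 3-1: Q_total=30.00, C_total=4.00, V=7.50; Q3=15.00, Q1=15.00; dissipated=12.500

Answer: 7.50 V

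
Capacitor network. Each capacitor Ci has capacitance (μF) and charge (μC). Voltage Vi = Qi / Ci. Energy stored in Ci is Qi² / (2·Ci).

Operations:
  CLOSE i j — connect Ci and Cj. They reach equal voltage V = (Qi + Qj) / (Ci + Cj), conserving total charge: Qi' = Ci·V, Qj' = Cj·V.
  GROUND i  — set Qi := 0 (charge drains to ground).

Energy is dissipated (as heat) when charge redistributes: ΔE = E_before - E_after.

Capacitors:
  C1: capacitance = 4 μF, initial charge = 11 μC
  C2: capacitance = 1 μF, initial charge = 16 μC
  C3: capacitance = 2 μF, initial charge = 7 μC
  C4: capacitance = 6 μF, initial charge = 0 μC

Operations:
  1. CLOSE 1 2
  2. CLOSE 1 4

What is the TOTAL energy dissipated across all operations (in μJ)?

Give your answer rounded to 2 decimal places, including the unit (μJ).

Answer: 105.22 μJ

Derivation:
Initial: C1(4μF, Q=11μC, V=2.75V), C2(1μF, Q=16μC, V=16.00V), C3(2μF, Q=7μC, V=3.50V), C4(6μF, Q=0μC, V=0.00V)
Op 1: CLOSE 1-2: Q_total=27.00, C_total=5.00, V=5.40; Q1=21.60, Q2=5.40; dissipated=70.225
Op 2: CLOSE 1-4: Q_total=21.60, C_total=10.00, V=2.16; Q1=8.64, Q4=12.96; dissipated=34.992
Total dissipated: 105.217 μJ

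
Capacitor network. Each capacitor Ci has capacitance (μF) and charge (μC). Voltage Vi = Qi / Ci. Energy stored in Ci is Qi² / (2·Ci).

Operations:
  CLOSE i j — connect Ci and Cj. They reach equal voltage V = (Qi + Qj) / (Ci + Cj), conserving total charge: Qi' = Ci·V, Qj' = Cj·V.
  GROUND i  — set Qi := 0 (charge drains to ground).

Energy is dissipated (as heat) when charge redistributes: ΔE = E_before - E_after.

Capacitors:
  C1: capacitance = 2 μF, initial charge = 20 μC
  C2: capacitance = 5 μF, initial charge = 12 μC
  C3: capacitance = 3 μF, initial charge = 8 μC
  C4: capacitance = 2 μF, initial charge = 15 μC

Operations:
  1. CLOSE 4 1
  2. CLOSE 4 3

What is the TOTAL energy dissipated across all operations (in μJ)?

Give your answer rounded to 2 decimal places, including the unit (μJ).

Initial: C1(2μF, Q=20μC, V=10.00V), C2(5μF, Q=12μC, V=2.40V), C3(3μF, Q=8μC, V=2.67V), C4(2μF, Q=15μC, V=7.50V)
Op 1: CLOSE 4-1: Q_total=35.00, C_total=4.00, V=8.75; Q4=17.50, Q1=17.50; dissipated=3.125
Op 2: CLOSE 4-3: Q_total=25.50, C_total=5.00, V=5.10; Q4=10.20, Q3=15.30; dissipated=22.204
Total dissipated: 25.329 μJ

Answer: 25.33 μJ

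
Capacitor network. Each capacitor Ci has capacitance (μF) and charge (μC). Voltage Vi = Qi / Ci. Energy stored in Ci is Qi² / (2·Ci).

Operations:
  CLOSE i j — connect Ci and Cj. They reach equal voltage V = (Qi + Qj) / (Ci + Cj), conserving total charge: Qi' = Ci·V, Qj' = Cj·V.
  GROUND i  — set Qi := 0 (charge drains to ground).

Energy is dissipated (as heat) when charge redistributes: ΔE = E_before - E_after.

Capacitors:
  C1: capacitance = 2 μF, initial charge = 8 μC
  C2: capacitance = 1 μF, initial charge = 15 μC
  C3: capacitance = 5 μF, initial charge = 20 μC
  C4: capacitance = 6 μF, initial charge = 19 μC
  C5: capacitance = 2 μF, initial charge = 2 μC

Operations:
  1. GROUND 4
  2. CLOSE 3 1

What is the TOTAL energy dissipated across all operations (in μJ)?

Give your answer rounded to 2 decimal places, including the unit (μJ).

Answer: 30.08 μJ

Derivation:
Initial: C1(2μF, Q=8μC, V=4.00V), C2(1μF, Q=15μC, V=15.00V), C3(5μF, Q=20μC, V=4.00V), C4(6μF, Q=19μC, V=3.17V), C5(2μF, Q=2μC, V=1.00V)
Op 1: GROUND 4: Q4=0; energy lost=30.083
Op 2: CLOSE 3-1: Q_total=28.00, C_total=7.00, V=4.00; Q3=20.00, Q1=8.00; dissipated=0.000
Total dissipated: 30.083 μJ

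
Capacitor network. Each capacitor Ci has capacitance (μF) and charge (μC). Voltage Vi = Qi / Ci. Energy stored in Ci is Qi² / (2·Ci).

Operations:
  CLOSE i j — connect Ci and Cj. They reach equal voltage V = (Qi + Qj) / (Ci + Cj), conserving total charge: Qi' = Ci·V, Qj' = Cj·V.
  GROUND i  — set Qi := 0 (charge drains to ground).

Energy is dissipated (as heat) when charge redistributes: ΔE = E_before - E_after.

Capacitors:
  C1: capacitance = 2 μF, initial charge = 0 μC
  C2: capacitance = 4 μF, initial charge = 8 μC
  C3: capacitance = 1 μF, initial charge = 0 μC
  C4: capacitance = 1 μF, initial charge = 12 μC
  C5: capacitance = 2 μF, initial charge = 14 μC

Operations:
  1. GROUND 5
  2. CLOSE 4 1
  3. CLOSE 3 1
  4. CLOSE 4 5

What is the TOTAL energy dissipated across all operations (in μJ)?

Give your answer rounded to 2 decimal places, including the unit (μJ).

Initial: C1(2μF, Q=0μC, V=0.00V), C2(4μF, Q=8μC, V=2.00V), C3(1μF, Q=0μC, V=0.00V), C4(1μF, Q=12μC, V=12.00V), C5(2μF, Q=14μC, V=7.00V)
Op 1: GROUND 5: Q5=0; energy lost=49.000
Op 2: CLOSE 4-1: Q_total=12.00, C_total=3.00, V=4.00; Q4=4.00, Q1=8.00; dissipated=48.000
Op 3: CLOSE 3-1: Q_total=8.00, C_total=3.00, V=2.67; Q3=2.67, Q1=5.33; dissipated=5.333
Op 4: CLOSE 4-5: Q_total=4.00, C_total=3.00, V=1.33; Q4=1.33, Q5=2.67; dissipated=5.333
Total dissipated: 107.667 μJ

Answer: 107.67 μJ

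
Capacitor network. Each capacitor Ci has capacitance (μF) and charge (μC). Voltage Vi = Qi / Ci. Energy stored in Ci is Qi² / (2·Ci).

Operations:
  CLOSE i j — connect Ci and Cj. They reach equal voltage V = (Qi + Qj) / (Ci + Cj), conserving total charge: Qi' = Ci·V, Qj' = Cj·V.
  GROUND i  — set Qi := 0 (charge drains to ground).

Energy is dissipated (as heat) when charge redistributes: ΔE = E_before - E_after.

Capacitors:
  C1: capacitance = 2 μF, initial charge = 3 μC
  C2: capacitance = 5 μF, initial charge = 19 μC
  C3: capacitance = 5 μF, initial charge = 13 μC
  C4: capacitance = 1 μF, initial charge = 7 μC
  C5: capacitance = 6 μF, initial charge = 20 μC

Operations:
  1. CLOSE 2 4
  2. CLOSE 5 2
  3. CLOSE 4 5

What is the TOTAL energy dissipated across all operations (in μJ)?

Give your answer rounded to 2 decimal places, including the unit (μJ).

Answer: 5.76 μJ

Derivation:
Initial: C1(2μF, Q=3μC, V=1.50V), C2(5μF, Q=19μC, V=3.80V), C3(5μF, Q=13μC, V=2.60V), C4(1μF, Q=7μC, V=7.00V), C5(6μF, Q=20μC, V=3.33V)
Op 1: CLOSE 2-4: Q_total=26.00, C_total=6.00, V=4.33; Q2=21.67, Q4=4.33; dissipated=4.267
Op 2: CLOSE 5-2: Q_total=41.67, C_total=11.00, V=3.79; Q5=22.73, Q2=18.94; dissipated=1.364
Op 3: CLOSE 4-5: Q_total=27.06, C_total=7.00, V=3.87; Q4=3.87, Q5=23.19; dissipated=0.128
Total dissipated: 5.758 μJ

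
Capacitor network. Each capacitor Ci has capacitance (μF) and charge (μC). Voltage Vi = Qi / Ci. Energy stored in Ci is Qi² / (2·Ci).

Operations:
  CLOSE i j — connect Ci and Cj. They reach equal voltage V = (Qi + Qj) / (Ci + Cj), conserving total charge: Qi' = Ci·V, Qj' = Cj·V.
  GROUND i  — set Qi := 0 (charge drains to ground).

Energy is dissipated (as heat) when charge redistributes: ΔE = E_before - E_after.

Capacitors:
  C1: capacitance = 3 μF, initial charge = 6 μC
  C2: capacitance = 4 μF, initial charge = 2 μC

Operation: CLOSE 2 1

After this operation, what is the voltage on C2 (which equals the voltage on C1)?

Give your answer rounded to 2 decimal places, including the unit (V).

Answer: 1.14 V

Derivation:
Initial: C1(3μF, Q=6μC, V=2.00V), C2(4μF, Q=2μC, V=0.50V)
Op 1: CLOSE 2-1: Q_total=8.00, C_total=7.00, V=1.14; Q2=4.57, Q1=3.43; dissipated=1.929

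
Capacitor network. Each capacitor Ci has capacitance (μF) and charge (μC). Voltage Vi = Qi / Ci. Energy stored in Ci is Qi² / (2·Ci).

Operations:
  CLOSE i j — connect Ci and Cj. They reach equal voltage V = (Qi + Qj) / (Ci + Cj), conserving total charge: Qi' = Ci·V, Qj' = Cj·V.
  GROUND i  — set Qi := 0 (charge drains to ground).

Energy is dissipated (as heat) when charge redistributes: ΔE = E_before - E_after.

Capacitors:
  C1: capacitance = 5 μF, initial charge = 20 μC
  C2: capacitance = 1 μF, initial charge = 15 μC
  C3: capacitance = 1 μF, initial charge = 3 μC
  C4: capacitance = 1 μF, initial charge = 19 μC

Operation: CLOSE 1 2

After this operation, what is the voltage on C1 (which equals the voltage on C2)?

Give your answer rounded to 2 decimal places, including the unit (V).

Initial: C1(5μF, Q=20μC, V=4.00V), C2(1μF, Q=15μC, V=15.00V), C3(1μF, Q=3μC, V=3.00V), C4(1μF, Q=19μC, V=19.00V)
Op 1: CLOSE 1-2: Q_total=35.00, C_total=6.00, V=5.83; Q1=29.17, Q2=5.83; dissipated=50.417

Answer: 5.83 V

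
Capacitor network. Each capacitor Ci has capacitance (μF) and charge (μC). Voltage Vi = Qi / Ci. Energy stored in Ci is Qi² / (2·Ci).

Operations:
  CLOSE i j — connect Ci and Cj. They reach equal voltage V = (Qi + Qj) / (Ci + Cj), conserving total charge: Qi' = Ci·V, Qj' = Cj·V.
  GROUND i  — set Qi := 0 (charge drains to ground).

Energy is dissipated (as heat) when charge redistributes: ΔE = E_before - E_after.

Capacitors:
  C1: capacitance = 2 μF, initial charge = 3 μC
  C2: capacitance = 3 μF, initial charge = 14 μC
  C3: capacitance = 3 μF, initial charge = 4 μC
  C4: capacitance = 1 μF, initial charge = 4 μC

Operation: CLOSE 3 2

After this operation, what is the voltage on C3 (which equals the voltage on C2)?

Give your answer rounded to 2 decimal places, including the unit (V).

Answer: 3.00 V

Derivation:
Initial: C1(2μF, Q=3μC, V=1.50V), C2(3μF, Q=14μC, V=4.67V), C3(3μF, Q=4μC, V=1.33V), C4(1μF, Q=4μC, V=4.00V)
Op 1: CLOSE 3-2: Q_total=18.00, C_total=6.00, V=3.00; Q3=9.00, Q2=9.00; dissipated=8.333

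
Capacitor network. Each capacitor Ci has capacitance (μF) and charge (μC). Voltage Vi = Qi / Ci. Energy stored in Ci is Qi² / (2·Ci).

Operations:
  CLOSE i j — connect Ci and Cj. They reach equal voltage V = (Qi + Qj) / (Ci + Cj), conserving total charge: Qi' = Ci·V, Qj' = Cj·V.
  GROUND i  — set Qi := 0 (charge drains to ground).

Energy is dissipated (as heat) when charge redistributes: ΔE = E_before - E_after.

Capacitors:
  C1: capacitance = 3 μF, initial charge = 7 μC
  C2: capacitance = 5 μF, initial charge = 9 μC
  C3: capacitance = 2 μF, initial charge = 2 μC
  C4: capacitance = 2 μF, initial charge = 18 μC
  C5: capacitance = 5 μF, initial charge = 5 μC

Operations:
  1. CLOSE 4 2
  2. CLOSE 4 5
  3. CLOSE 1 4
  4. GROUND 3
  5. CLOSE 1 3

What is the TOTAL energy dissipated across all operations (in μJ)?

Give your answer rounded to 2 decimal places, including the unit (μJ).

Answer: 46.73 μJ

Derivation:
Initial: C1(3μF, Q=7μC, V=2.33V), C2(5μF, Q=9μC, V=1.80V), C3(2μF, Q=2μC, V=1.00V), C4(2μF, Q=18μC, V=9.00V), C5(5μF, Q=5μC, V=1.00V)
Op 1: CLOSE 4-2: Q_total=27.00, C_total=7.00, V=3.86; Q4=7.71, Q2=19.29; dissipated=37.029
Op 2: CLOSE 4-5: Q_total=12.71, C_total=7.00, V=1.82; Q4=3.63, Q5=9.08; dissipated=5.831
Op 3: CLOSE 1-4: Q_total=10.63, C_total=5.00, V=2.13; Q1=6.38, Q4=4.25; dissipated=0.160
Op 4: GROUND 3: Q3=0; energy lost=1.000
Op 5: CLOSE 1-3: Q_total=6.38, C_total=5.00, V=1.28; Q1=3.83, Q3=2.55; dissipated=2.713
Total dissipated: 46.733 μJ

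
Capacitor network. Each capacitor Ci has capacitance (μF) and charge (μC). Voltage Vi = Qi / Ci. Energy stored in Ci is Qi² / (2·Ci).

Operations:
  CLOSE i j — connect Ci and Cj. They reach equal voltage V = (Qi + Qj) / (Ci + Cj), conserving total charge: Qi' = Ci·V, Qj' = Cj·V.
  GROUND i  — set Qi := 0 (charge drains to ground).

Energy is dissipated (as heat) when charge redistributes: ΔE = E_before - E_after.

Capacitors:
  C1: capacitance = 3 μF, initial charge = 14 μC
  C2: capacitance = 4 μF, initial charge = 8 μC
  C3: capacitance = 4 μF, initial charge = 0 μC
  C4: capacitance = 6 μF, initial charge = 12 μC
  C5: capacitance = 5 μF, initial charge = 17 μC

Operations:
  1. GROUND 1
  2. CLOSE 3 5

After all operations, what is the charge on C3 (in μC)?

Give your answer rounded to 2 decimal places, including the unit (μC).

Initial: C1(3μF, Q=14μC, V=4.67V), C2(4μF, Q=8μC, V=2.00V), C3(4μF, Q=0μC, V=0.00V), C4(6μF, Q=12μC, V=2.00V), C5(5μF, Q=17μC, V=3.40V)
Op 1: GROUND 1: Q1=0; energy lost=32.667
Op 2: CLOSE 3-5: Q_total=17.00, C_total=9.00, V=1.89; Q3=7.56, Q5=9.44; dissipated=12.844
Final charges: Q1=0.00, Q2=8.00, Q3=7.56, Q4=12.00, Q5=9.44

Answer: 7.56 μC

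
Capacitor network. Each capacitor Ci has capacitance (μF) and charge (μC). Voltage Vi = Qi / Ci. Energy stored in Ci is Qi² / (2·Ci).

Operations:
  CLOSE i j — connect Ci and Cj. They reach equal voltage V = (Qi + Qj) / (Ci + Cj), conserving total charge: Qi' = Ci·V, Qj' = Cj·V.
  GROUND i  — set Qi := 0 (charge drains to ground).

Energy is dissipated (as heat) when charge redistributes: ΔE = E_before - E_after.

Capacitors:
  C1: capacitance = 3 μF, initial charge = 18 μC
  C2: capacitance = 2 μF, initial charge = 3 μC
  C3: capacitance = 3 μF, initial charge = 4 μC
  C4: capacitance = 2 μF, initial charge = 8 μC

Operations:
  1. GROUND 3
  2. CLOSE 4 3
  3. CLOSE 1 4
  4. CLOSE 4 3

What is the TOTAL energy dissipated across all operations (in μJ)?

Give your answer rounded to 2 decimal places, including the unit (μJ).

Answer: 28.06 μJ

Derivation:
Initial: C1(3μF, Q=18μC, V=6.00V), C2(2μF, Q=3μC, V=1.50V), C3(3μF, Q=4μC, V=1.33V), C4(2μF, Q=8μC, V=4.00V)
Op 1: GROUND 3: Q3=0; energy lost=2.667
Op 2: CLOSE 4-3: Q_total=8.00, C_total=5.00, V=1.60; Q4=3.20, Q3=4.80; dissipated=9.600
Op 3: CLOSE 1-4: Q_total=21.20, C_total=5.00, V=4.24; Q1=12.72, Q4=8.48; dissipated=11.616
Op 4: CLOSE 4-3: Q_total=13.28, C_total=5.00, V=2.66; Q4=5.31, Q3=7.97; dissipated=4.182
Total dissipated: 28.064 μJ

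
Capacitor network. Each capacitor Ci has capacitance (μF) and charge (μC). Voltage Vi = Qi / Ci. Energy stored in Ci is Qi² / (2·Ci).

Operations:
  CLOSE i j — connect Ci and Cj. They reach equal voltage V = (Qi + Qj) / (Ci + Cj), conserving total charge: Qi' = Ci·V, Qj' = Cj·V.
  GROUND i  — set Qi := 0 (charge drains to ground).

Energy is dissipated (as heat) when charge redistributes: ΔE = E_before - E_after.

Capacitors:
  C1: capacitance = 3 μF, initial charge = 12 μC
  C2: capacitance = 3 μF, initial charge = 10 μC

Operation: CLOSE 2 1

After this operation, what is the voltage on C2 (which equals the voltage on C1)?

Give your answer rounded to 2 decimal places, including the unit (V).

Answer: 3.67 V

Derivation:
Initial: C1(3μF, Q=12μC, V=4.00V), C2(3μF, Q=10μC, V=3.33V)
Op 1: CLOSE 2-1: Q_total=22.00, C_total=6.00, V=3.67; Q2=11.00, Q1=11.00; dissipated=0.333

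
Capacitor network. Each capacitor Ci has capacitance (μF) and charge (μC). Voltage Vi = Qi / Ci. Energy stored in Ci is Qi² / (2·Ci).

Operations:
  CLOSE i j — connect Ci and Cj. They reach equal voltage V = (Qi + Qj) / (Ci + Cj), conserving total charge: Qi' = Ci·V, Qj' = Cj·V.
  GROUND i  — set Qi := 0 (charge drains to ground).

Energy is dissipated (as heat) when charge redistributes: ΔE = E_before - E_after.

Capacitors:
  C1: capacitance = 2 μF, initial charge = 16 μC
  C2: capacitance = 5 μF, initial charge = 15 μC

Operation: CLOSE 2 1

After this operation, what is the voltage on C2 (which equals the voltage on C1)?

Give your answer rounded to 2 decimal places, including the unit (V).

Answer: 4.43 V

Derivation:
Initial: C1(2μF, Q=16μC, V=8.00V), C2(5μF, Q=15μC, V=3.00V)
Op 1: CLOSE 2-1: Q_total=31.00, C_total=7.00, V=4.43; Q2=22.14, Q1=8.86; dissipated=17.857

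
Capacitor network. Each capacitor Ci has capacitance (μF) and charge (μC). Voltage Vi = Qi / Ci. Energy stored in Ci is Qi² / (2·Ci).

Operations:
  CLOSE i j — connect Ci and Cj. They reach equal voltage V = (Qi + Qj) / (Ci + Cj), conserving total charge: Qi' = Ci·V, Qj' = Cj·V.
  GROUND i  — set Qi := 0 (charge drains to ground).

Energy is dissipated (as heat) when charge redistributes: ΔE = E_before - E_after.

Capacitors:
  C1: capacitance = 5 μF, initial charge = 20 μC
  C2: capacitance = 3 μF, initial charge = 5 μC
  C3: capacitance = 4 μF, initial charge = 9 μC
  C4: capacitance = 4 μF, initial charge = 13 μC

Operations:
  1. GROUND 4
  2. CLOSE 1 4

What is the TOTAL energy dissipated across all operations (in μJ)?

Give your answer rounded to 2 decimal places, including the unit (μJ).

Answer: 38.90 μJ

Derivation:
Initial: C1(5μF, Q=20μC, V=4.00V), C2(3μF, Q=5μC, V=1.67V), C3(4μF, Q=9μC, V=2.25V), C4(4μF, Q=13μC, V=3.25V)
Op 1: GROUND 4: Q4=0; energy lost=21.125
Op 2: CLOSE 1-4: Q_total=20.00, C_total=9.00, V=2.22; Q1=11.11, Q4=8.89; dissipated=17.778
Total dissipated: 38.903 μJ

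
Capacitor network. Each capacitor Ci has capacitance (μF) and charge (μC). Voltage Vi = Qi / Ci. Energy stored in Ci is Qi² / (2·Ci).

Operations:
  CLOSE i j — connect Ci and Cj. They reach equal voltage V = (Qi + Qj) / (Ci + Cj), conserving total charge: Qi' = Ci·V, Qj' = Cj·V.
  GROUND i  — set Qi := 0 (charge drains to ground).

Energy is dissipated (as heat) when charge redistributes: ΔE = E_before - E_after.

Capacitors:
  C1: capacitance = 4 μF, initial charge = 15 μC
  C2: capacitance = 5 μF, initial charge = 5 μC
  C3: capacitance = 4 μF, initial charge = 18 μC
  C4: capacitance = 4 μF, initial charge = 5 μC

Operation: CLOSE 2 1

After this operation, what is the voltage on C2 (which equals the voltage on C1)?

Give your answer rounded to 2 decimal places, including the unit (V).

Initial: C1(4μF, Q=15μC, V=3.75V), C2(5μF, Q=5μC, V=1.00V), C3(4μF, Q=18μC, V=4.50V), C4(4μF, Q=5μC, V=1.25V)
Op 1: CLOSE 2-1: Q_total=20.00, C_total=9.00, V=2.22; Q2=11.11, Q1=8.89; dissipated=8.403

Answer: 2.22 V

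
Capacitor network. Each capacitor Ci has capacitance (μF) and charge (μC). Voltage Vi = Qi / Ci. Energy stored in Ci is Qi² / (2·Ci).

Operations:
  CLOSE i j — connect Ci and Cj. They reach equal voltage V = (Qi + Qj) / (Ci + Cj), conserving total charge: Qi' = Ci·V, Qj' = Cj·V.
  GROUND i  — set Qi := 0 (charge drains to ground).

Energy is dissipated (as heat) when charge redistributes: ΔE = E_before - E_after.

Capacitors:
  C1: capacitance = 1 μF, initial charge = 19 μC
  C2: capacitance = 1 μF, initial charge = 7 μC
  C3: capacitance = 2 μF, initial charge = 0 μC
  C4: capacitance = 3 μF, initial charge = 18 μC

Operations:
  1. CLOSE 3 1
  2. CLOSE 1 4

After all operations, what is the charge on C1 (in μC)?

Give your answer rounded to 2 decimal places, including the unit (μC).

Initial: C1(1μF, Q=19μC, V=19.00V), C2(1μF, Q=7μC, V=7.00V), C3(2μF, Q=0μC, V=0.00V), C4(3μF, Q=18μC, V=6.00V)
Op 1: CLOSE 3-1: Q_total=19.00, C_total=3.00, V=6.33; Q3=12.67, Q1=6.33; dissipated=120.333
Op 2: CLOSE 1-4: Q_total=24.33, C_total=4.00, V=6.08; Q1=6.08, Q4=18.25; dissipated=0.042
Final charges: Q1=6.08, Q2=7.00, Q3=12.67, Q4=18.25

Answer: 6.08 μC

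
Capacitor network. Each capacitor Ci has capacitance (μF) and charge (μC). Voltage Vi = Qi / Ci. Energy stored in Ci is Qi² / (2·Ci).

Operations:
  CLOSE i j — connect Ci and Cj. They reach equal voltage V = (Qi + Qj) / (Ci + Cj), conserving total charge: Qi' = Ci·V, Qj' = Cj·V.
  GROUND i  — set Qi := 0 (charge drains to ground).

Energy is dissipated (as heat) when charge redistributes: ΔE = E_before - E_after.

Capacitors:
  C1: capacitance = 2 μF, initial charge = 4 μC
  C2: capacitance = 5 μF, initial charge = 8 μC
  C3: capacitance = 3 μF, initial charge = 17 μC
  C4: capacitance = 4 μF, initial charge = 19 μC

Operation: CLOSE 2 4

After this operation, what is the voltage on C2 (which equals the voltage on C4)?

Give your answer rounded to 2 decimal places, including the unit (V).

Initial: C1(2μF, Q=4μC, V=2.00V), C2(5μF, Q=8μC, V=1.60V), C3(3μF, Q=17μC, V=5.67V), C4(4μF, Q=19μC, V=4.75V)
Op 1: CLOSE 2-4: Q_total=27.00, C_total=9.00, V=3.00; Q2=15.00, Q4=12.00; dissipated=11.025

Answer: 3.00 V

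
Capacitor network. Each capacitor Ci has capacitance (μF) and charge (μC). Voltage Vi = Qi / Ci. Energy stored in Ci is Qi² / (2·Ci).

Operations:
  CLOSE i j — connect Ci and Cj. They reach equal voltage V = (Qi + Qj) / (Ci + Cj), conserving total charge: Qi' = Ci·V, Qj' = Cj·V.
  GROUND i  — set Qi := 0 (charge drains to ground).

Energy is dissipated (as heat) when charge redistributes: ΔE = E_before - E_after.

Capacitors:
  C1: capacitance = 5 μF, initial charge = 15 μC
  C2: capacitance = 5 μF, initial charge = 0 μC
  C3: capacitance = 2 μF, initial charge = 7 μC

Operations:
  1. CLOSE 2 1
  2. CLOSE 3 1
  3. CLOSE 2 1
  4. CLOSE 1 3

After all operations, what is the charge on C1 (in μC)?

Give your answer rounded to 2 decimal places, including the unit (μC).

Initial: C1(5μF, Q=15μC, V=3.00V), C2(5μF, Q=0μC, V=0.00V), C3(2μF, Q=7μC, V=3.50V)
Op 1: CLOSE 2-1: Q_total=15.00, C_total=10.00, V=1.50; Q2=7.50, Q1=7.50; dissipated=11.250
Op 2: CLOSE 3-1: Q_total=14.50, C_total=7.00, V=2.07; Q3=4.14, Q1=10.36; dissipated=2.857
Op 3: CLOSE 2-1: Q_total=17.86, C_total=10.00, V=1.79; Q2=8.93, Q1=8.93; dissipated=0.408
Op 4: CLOSE 1-3: Q_total=13.07, C_total=7.00, V=1.87; Q1=9.34, Q3=3.73; dissipated=0.058
Final charges: Q1=9.34, Q2=8.93, Q3=3.73

Answer: 9.34 μC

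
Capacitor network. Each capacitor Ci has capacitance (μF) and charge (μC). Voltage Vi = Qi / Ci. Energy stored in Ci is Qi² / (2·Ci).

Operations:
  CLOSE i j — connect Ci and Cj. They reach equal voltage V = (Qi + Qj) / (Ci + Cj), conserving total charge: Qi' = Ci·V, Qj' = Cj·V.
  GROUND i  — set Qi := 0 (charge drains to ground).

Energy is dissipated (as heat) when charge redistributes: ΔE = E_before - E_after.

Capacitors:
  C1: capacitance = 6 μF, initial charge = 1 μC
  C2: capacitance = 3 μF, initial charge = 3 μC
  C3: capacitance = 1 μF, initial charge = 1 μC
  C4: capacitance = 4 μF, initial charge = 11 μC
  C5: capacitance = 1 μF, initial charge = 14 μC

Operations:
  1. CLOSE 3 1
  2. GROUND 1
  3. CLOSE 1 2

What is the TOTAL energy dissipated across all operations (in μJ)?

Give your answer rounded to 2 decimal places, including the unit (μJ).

Answer: 1.54 μJ

Derivation:
Initial: C1(6μF, Q=1μC, V=0.17V), C2(3μF, Q=3μC, V=1.00V), C3(1μF, Q=1μC, V=1.00V), C4(4μF, Q=11μC, V=2.75V), C5(1μF, Q=14μC, V=14.00V)
Op 1: CLOSE 3-1: Q_total=2.00, C_total=7.00, V=0.29; Q3=0.29, Q1=1.71; dissipated=0.298
Op 2: GROUND 1: Q1=0; energy lost=0.245
Op 3: CLOSE 1-2: Q_total=3.00, C_total=9.00, V=0.33; Q1=2.00, Q2=1.00; dissipated=1.000
Total dissipated: 1.543 μJ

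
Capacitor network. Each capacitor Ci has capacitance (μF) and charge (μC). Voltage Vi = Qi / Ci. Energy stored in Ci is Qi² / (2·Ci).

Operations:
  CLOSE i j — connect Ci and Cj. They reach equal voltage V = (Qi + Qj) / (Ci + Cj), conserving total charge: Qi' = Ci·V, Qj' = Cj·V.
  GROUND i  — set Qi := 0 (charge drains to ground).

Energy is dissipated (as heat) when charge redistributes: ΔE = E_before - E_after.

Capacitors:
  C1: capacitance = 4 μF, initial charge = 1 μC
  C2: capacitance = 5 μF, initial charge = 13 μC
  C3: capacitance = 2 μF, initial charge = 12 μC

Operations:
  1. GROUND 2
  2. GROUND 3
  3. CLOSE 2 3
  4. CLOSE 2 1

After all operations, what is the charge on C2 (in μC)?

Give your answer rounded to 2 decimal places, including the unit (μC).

Answer: 0.56 μC

Derivation:
Initial: C1(4μF, Q=1μC, V=0.25V), C2(5μF, Q=13μC, V=2.60V), C3(2μF, Q=12μC, V=6.00V)
Op 1: GROUND 2: Q2=0; energy lost=16.900
Op 2: GROUND 3: Q3=0; energy lost=36.000
Op 3: CLOSE 2-3: Q_total=0.00, C_total=7.00, V=0.00; Q2=0.00, Q3=0.00; dissipated=0.000
Op 4: CLOSE 2-1: Q_total=1.00, C_total=9.00, V=0.11; Q2=0.56, Q1=0.44; dissipated=0.069
Final charges: Q1=0.44, Q2=0.56, Q3=0.00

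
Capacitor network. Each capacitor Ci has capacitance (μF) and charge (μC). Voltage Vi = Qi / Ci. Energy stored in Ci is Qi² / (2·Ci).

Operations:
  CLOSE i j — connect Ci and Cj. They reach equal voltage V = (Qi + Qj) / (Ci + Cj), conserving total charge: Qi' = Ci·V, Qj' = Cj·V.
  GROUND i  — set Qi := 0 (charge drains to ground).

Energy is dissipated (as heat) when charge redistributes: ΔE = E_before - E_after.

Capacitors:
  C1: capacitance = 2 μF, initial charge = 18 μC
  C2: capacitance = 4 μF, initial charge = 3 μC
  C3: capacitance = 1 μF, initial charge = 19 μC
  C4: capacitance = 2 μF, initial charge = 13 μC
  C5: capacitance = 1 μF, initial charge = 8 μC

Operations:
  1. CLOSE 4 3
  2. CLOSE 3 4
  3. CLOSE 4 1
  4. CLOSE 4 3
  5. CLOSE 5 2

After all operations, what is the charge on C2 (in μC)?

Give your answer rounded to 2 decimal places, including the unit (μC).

Initial: C1(2μF, Q=18μC, V=9.00V), C2(4μF, Q=3μC, V=0.75V), C3(1μF, Q=19μC, V=19.00V), C4(2μF, Q=13μC, V=6.50V), C5(1μF, Q=8μC, V=8.00V)
Op 1: CLOSE 4-3: Q_total=32.00, C_total=3.00, V=10.67; Q4=21.33, Q3=10.67; dissipated=52.083
Op 2: CLOSE 3-4: Q_total=32.00, C_total=3.00, V=10.67; Q3=10.67, Q4=21.33; dissipated=0.000
Op 3: CLOSE 4-1: Q_total=39.33, C_total=4.00, V=9.83; Q4=19.67, Q1=19.67; dissipated=1.389
Op 4: CLOSE 4-3: Q_total=30.33, C_total=3.00, V=10.11; Q4=20.22, Q3=10.11; dissipated=0.231
Op 5: CLOSE 5-2: Q_total=11.00, C_total=5.00, V=2.20; Q5=2.20, Q2=8.80; dissipated=21.025
Final charges: Q1=19.67, Q2=8.80, Q3=10.11, Q4=20.22, Q5=2.20

Answer: 8.80 μC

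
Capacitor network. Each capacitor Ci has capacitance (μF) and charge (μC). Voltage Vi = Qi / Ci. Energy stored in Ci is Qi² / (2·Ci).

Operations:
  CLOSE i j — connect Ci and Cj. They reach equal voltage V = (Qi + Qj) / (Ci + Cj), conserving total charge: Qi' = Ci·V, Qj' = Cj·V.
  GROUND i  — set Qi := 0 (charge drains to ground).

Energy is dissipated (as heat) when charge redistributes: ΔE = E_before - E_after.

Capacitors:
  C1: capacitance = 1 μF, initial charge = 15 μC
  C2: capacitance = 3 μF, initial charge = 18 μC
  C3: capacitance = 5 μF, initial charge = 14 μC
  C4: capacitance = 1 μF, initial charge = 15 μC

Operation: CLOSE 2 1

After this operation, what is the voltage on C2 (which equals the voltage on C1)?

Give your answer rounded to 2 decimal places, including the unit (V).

Answer: 8.25 V

Derivation:
Initial: C1(1μF, Q=15μC, V=15.00V), C2(3μF, Q=18μC, V=6.00V), C3(5μF, Q=14μC, V=2.80V), C4(1μF, Q=15μC, V=15.00V)
Op 1: CLOSE 2-1: Q_total=33.00, C_total=4.00, V=8.25; Q2=24.75, Q1=8.25; dissipated=30.375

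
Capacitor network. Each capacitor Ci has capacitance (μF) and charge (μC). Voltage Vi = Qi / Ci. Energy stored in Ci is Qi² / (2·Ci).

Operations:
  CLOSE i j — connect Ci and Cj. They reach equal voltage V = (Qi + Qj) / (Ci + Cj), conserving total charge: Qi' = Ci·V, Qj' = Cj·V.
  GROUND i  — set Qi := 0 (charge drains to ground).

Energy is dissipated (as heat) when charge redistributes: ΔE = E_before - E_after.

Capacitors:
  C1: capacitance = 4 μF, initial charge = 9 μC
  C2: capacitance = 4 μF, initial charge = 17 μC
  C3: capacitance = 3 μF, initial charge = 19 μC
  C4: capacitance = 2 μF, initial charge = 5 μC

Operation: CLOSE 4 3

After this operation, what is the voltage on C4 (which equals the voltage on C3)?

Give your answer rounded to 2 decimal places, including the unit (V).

Answer: 4.80 V

Derivation:
Initial: C1(4μF, Q=9μC, V=2.25V), C2(4μF, Q=17μC, V=4.25V), C3(3μF, Q=19μC, V=6.33V), C4(2μF, Q=5μC, V=2.50V)
Op 1: CLOSE 4-3: Q_total=24.00, C_total=5.00, V=4.80; Q4=9.60, Q3=14.40; dissipated=8.817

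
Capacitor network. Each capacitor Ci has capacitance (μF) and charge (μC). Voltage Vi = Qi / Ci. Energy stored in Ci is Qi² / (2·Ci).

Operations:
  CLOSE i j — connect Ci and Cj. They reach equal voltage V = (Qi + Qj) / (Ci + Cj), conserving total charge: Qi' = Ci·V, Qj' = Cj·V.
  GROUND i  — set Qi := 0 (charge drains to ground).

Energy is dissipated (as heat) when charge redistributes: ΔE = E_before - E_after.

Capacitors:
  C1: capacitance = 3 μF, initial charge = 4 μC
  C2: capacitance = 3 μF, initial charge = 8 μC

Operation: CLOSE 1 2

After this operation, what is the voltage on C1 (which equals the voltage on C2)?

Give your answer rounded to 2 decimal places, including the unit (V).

Initial: C1(3μF, Q=4μC, V=1.33V), C2(3μF, Q=8μC, V=2.67V)
Op 1: CLOSE 1-2: Q_total=12.00, C_total=6.00, V=2.00; Q1=6.00, Q2=6.00; dissipated=1.333

Answer: 2.00 V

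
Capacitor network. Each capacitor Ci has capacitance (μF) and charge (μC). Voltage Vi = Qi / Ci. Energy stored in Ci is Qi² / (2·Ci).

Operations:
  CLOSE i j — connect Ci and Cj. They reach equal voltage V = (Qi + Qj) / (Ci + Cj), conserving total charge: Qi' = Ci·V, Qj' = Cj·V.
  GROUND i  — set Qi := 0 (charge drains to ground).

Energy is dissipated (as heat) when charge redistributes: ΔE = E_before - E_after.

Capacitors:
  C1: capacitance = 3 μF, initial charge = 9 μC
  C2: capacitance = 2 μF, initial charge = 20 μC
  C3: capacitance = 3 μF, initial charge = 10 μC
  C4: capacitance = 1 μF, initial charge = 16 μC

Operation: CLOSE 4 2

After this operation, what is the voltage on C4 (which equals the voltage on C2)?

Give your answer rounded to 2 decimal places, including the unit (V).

Initial: C1(3μF, Q=9μC, V=3.00V), C2(2μF, Q=20μC, V=10.00V), C3(3μF, Q=10μC, V=3.33V), C4(1μF, Q=16μC, V=16.00V)
Op 1: CLOSE 4-2: Q_total=36.00, C_total=3.00, V=12.00; Q4=12.00, Q2=24.00; dissipated=12.000

Answer: 12.00 V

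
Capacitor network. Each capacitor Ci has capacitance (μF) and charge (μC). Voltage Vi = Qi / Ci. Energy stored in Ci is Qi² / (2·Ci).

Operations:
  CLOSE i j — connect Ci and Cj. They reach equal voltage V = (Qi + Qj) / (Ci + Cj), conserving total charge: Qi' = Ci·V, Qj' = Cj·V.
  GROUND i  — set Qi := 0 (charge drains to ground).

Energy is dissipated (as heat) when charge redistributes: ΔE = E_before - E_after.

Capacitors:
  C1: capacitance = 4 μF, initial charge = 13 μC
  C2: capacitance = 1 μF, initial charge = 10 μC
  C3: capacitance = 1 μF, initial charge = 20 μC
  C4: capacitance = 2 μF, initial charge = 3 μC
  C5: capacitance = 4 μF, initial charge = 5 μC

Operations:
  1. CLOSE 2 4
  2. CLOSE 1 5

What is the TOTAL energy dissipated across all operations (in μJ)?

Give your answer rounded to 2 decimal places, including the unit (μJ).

Initial: C1(4μF, Q=13μC, V=3.25V), C2(1μF, Q=10μC, V=10.00V), C3(1μF, Q=20μC, V=20.00V), C4(2μF, Q=3μC, V=1.50V), C5(4μF, Q=5μC, V=1.25V)
Op 1: CLOSE 2-4: Q_total=13.00, C_total=3.00, V=4.33; Q2=4.33, Q4=8.67; dissipated=24.083
Op 2: CLOSE 1-5: Q_total=18.00, C_total=8.00, V=2.25; Q1=9.00, Q5=9.00; dissipated=4.000
Total dissipated: 28.083 μJ

Answer: 28.08 μJ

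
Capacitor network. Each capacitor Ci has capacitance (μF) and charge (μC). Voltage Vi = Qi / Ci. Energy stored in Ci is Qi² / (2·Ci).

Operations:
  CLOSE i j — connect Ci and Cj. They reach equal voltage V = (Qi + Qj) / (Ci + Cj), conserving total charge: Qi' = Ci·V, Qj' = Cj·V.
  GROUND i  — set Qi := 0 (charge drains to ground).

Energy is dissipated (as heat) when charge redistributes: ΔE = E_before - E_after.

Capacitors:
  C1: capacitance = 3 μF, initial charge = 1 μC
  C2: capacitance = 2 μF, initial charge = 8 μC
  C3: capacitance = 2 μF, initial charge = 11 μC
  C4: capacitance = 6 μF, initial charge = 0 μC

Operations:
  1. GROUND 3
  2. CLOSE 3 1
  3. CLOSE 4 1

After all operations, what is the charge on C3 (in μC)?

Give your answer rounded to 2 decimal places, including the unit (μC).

Initial: C1(3μF, Q=1μC, V=0.33V), C2(2μF, Q=8μC, V=4.00V), C3(2μF, Q=11μC, V=5.50V), C4(6μF, Q=0μC, V=0.00V)
Op 1: GROUND 3: Q3=0; energy lost=30.250
Op 2: CLOSE 3-1: Q_total=1.00, C_total=5.00, V=0.20; Q3=0.40, Q1=0.60; dissipated=0.067
Op 3: CLOSE 4-1: Q_total=0.60, C_total=9.00, V=0.07; Q4=0.40, Q1=0.20; dissipated=0.040
Final charges: Q1=0.20, Q2=8.00, Q3=0.40, Q4=0.40

Answer: 0.40 μC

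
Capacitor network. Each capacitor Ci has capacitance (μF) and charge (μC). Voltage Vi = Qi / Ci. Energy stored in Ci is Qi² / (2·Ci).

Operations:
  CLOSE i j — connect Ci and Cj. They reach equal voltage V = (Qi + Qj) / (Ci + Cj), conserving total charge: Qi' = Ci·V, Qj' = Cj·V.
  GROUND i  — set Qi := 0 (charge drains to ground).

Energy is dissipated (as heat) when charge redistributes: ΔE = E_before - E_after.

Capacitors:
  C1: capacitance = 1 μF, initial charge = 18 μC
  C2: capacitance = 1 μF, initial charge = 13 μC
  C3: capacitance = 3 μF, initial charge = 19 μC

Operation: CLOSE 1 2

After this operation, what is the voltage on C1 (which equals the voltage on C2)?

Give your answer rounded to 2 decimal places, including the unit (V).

Answer: 15.50 V

Derivation:
Initial: C1(1μF, Q=18μC, V=18.00V), C2(1μF, Q=13μC, V=13.00V), C3(3μF, Q=19μC, V=6.33V)
Op 1: CLOSE 1-2: Q_total=31.00, C_total=2.00, V=15.50; Q1=15.50, Q2=15.50; dissipated=6.250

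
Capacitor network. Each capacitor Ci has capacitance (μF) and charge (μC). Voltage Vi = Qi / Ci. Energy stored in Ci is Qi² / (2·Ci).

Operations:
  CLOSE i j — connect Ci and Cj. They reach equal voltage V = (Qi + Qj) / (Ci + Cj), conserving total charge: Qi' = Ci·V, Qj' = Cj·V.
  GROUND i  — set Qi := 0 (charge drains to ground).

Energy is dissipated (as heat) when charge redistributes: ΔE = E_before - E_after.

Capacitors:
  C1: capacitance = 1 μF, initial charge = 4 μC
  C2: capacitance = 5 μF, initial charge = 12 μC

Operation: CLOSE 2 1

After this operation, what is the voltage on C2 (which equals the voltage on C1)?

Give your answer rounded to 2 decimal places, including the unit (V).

Answer: 2.67 V

Derivation:
Initial: C1(1μF, Q=4μC, V=4.00V), C2(5μF, Q=12μC, V=2.40V)
Op 1: CLOSE 2-1: Q_total=16.00, C_total=6.00, V=2.67; Q2=13.33, Q1=2.67; dissipated=1.067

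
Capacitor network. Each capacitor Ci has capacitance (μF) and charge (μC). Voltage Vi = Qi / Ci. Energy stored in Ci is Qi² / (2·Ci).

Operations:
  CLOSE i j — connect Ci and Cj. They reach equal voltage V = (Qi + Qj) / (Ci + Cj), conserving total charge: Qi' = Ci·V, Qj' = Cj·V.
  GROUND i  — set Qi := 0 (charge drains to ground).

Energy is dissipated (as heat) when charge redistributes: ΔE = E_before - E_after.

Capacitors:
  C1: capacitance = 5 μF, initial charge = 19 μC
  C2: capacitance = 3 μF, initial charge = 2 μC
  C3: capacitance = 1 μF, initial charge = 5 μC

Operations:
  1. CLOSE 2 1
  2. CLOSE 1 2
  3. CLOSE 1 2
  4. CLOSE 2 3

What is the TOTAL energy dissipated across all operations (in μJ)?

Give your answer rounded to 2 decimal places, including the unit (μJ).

Answer: 11.32 μJ

Derivation:
Initial: C1(5μF, Q=19μC, V=3.80V), C2(3μF, Q=2μC, V=0.67V), C3(1μF, Q=5μC, V=5.00V)
Op 1: CLOSE 2-1: Q_total=21.00, C_total=8.00, V=2.62; Q2=7.88, Q1=13.12; dissipated=9.204
Op 2: CLOSE 1-2: Q_total=21.00, C_total=8.00, V=2.62; Q1=13.12, Q2=7.88; dissipated=0.000
Op 3: CLOSE 1-2: Q_total=21.00, C_total=8.00, V=2.62; Q1=13.12, Q2=7.88; dissipated=0.000
Op 4: CLOSE 2-3: Q_total=12.88, C_total=4.00, V=3.22; Q2=9.66, Q3=3.22; dissipated=2.115
Total dissipated: 11.319 μJ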